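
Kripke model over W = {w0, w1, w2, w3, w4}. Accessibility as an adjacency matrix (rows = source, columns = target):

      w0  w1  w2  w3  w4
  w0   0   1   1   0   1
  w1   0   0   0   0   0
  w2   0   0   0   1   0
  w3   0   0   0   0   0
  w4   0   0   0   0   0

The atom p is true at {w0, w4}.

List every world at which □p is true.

w0: successors {w1, w2, w4}; p there: w1:F, w2:F, w4:T. ✗
w1: no successors, so □p holds vacuously. ✓
w2: successors {w3}; p there: w3:F. ✗
w3: no successors, so □p holds vacuously. ✓
w4: no successors, so □p holds vacuously. ✓

{w1, w3, w4}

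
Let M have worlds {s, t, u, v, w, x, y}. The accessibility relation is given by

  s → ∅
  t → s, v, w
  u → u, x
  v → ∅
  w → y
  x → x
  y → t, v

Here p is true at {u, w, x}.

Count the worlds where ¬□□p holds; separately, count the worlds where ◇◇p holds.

For ¬□□p:
s: □□p is T. ✗
t: □□p is F. ✓
u: □□p is T. ✗
v: □□p is T. ✗
w: □□p is F. ✓
x: □□p is T. ✗
y: □□p is F. ✓
— 3 worlds.
For ◇◇p:
s: no successors, so ◇◇p fails. ✗
t: successors {s, v, w}; ◇p there: s:F, v:F, w:F. ✗
u: successors {u, x}; ◇p there: u:T, x:T. ✓
v: no successors, so ◇◇p fails. ✗
w: successors {y}; ◇p there: y:F. ✗
x: successors {x}; ◇p there: x:T. ✓
y: successors {t, v}; ◇p there: t:T, v:F. ✓
— 3 worlds.

3 and 3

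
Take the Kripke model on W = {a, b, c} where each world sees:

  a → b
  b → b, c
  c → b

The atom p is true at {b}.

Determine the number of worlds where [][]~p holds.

a: successors {b}; []~p there: b:F. ✗
b: successors {b, c}; []~p there: b:F, c:F. ✗
c: successors {b}; []~p there: b:F. ✗
Satisfying worlds: ∅.

0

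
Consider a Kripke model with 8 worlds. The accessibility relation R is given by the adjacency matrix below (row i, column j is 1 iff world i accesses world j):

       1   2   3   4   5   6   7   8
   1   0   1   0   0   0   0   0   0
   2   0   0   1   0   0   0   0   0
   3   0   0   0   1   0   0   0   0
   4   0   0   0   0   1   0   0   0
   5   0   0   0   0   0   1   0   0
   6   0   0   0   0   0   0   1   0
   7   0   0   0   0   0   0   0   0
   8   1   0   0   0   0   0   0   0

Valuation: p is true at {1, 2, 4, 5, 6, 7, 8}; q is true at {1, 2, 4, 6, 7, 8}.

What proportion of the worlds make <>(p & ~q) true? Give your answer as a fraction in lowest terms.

1: successors {2}; p & ~q there: 2:F. ✗
2: successors {3}; p & ~q there: 3:F. ✗
3: successors {4}; p & ~q there: 4:F. ✗
4: successors {5}; p & ~q there: 5:T. ✓
5: successors {6}; p & ~q there: 6:F. ✗
6: successors {7}; p & ~q there: 7:F. ✗
7: no successors, so <>(p & ~q) fails. ✗
8: successors {1}; p & ~q there: 1:F. ✗
That's 1 of 8 worlds, so 1/8.

1/8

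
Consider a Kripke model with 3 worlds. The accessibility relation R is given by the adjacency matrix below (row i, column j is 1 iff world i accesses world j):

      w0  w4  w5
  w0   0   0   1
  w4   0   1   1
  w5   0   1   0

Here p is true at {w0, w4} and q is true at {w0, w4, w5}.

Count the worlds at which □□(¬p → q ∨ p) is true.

3

w0: successors {w5}; □(¬p → q ∨ p) there: w5:T. ✓
w4: successors {w4, w5}; □(¬p → q ∨ p) there: w4:T, w5:T. ✓
w5: successors {w4}; □(¬p → q ∨ p) there: w4:T. ✓
Satisfying worlds: {w0, w4, w5}.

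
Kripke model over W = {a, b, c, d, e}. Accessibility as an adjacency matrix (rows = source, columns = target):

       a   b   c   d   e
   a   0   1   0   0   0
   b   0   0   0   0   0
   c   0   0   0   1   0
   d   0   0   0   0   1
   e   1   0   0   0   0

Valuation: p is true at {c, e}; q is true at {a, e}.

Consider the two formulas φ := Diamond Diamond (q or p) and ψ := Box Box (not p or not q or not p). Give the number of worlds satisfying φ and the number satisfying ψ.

2 and 4

For Diamond Diamond (q or p):
a: successors {b}; Diamond (q or p) there: b:F. ✗
b: no successors, so Diamond Diamond (q or p) fails. ✗
c: successors {d}; Diamond (q or p) there: d:T. ✓
d: successors {e}; Diamond (q or p) there: e:T. ✓
e: successors {a}; Diamond (q or p) there: a:F. ✗
— 2 worlds.
For Box Box (not p or not q or not p):
a: successors {b}; Box (not p or not q or not p) there: b:T. ✓
b: no successors, so Box Box (not p or not q or not p) holds vacuously. ✓
c: successors {d}; Box (not p or not q or not p) there: d:F. ✗
d: successors {e}; Box (not p or not q or not p) there: e:T. ✓
e: successors {a}; Box (not p or not q or not p) there: a:T. ✓
— 4 worlds.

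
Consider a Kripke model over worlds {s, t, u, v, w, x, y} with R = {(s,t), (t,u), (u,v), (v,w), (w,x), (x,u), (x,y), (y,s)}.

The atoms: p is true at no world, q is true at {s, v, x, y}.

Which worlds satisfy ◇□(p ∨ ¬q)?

{s, u, y}

s: successors {t}; □(p ∨ ¬q) there: t:T. ✓
t: successors {u}; □(p ∨ ¬q) there: u:F. ✗
u: successors {v}; □(p ∨ ¬q) there: v:T. ✓
v: successors {w}; □(p ∨ ¬q) there: w:F. ✗
w: successors {x}; □(p ∨ ¬q) there: x:F. ✗
x: successors {u, y}; □(p ∨ ¬q) there: u:F, y:F. ✗
y: successors {s}; □(p ∨ ¬q) there: s:T. ✓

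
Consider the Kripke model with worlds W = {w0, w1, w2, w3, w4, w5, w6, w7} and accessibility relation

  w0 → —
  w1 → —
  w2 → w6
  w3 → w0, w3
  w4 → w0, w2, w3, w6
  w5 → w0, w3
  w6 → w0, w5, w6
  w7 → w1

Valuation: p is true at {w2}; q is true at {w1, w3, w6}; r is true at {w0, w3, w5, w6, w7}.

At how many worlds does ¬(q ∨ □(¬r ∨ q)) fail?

w0: q ∨ □(¬r ∨ q) is T. ✗
w1: q ∨ □(¬r ∨ q) is T. ✗
w2: q ∨ □(¬r ∨ q) is T. ✗
w3: q ∨ □(¬r ∨ q) is T. ✗
w4: q ∨ □(¬r ∨ q) is F. ✓
w5: q ∨ □(¬r ∨ q) is F. ✓
w6: q ∨ □(¬r ∨ q) is T. ✗
w7: q ∨ □(¬r ∨ q) is T. ✗
Satisfying worlds: {w4, w5}.
So ¬(q ∨ □(¬r ∨ q)) fails at the other 6 worlds.

6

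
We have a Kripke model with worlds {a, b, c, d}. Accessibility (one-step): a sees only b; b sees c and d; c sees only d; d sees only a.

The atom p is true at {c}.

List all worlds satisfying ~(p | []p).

{a, b, d}

a: p | []p is F. ✓
b: p | []p is F. ✓
c: p | []p is T. ✗
d: p | []p is F. ✓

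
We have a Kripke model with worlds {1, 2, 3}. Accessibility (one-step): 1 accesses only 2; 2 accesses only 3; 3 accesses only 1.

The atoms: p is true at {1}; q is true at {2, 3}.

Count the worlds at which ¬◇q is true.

1: ◇q is T. ✗
2: ◇q is T. ✗
3: ◇q is F. ✓
Satisfying worlds: {3}.

1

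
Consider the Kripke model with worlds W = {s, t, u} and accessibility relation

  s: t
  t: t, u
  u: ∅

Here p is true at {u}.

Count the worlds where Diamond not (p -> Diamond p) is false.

2

s: successors {t}; not (p -> Diamond p) there: t:F. ✗
t: successors {t, u}; not (p -> Diamond p) there: t:F, u:T. ✓
u: no successors, so Diamond not (p -> Diamond p) fails. ✗
Satisfying worlds: {t}.
So Diamond not (p -> Diamond p) fails at the other 2 worlds.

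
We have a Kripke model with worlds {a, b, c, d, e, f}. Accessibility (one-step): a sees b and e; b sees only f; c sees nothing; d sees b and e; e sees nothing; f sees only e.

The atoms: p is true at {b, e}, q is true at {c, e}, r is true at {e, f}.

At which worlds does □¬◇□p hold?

{c, e, f}

a: successors {b, e}; ¬◇□p there: b:F, e:T. ✗
b: successors {f}; ¬◇□p there: f:F. ✗
c: no successors, so □¬◇□p holds vacuously. ✓
d: successors {b, e}; ¬◇□p there: b:F, e:T. ✗
e: no successors, so □¬◇□p holds vacuously. ✓
f: successors {e}; ¬◇□p there: e:T. ✓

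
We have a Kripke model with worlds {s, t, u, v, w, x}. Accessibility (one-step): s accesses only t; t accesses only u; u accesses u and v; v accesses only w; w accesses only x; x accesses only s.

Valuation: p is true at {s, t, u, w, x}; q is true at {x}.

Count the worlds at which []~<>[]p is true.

s: successors {t}; ~<>[]p there: t:T. ✓
t: successors {u}; ~<>[]p there: u:F. ✗
u: successors {u, v}; ~<>[]p there: u:F, v:F. ✗
v: successors {w}; ~<>[]p there: w:F. ✗
w: successors {x}; ~<>[]p there: x:F. ✗
x: successors {s}; ~<>[]p there: s:F. ✗
Satisfying worlds: {s}.

1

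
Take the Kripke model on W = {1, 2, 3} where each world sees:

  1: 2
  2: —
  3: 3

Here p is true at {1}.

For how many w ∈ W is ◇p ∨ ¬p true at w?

2

1: ◇p is F, ¬p is F. ✗
2: ◇p is F, ¬p is T. ✓
3: ◇p is F, ¬p is T. ✓
Satisfying worlds: {2, 3}.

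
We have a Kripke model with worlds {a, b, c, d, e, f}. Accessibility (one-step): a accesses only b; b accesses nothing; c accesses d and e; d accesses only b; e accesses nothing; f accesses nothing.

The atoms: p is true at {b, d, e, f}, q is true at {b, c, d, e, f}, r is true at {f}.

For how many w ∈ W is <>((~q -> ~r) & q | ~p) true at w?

a: successors {b}; (~q -> ~r) & q | ~p there: b:T. ✓
b: no successors, so <>((~q -> ~r) & q | ~p) fails. ✗
c: successors {d, e}; (~q -> ~r) & q | ~p there: d:T, e:T. ✓
d: successors {b}; (~q -> ~r) & q | ~p there: b:T. ✓
e: no successors, so <>((~q -> ~r) & q | ~p) fails. ✗
f: no successors, so <>((~q -> ~r) & q | ~p) fails. ✗
Satisfying worlds: {a, c, d}.

3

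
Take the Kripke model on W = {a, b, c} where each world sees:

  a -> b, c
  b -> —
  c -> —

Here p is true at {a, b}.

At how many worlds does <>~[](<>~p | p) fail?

3

a: successors {b, c}; ~[](<>~p | p) there: b:F, c:F. ✗
b: no successors, so <>~[](<>~p | p) fails. ✗
c: no successors, so <>~[](<>~p | p) fails. ✗
Satisfying worlds: ∅.
So <>~[](<>~p | p) fails at the other 3 worlds.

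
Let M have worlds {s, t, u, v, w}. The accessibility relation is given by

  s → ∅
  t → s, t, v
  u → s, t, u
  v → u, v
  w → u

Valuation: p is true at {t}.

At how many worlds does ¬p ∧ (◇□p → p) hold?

s: ¬p is T, ◇□p → p is T. ✓
t: ¬p is F, ◇□p → p is T. ✗
u: ¬p is T, ◇□p → p is F. ✗
v: ¬p is T, ◇□p → p is T. ✓
w: ¬p is T, ◇□p → p is T. ✓
Satisfying worlds: {s, v, w}.

3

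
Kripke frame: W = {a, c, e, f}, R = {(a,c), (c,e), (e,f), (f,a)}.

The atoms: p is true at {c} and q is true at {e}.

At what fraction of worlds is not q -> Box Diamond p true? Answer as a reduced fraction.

a: not q is T, Box Diamond p is F. ✗
c: not q is T, Box Diamond p is F. ✗
e: not q is F, Box Diamond p is F. ✓
f: not q is T, Box Diamond p is T. ✓
That's 2 of 4 worlds, so 2/4 = 1/2.

1/2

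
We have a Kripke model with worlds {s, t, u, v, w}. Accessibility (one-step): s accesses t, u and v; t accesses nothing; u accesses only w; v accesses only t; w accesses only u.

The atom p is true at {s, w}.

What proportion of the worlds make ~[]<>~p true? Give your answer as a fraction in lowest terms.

s: []<>~p is F. ✓
t: []<>~p is T. ✗
u: []<>~p is T. ✗
v: []<>~p is F. ✓
w: []<>~p is F. ✓
That's 3 of 5 worlds, so 3/5.

3/5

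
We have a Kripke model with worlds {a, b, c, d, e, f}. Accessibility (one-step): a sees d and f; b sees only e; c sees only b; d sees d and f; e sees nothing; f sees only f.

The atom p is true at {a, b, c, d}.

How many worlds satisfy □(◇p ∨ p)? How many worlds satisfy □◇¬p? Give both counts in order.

For □(◇p ∨ p):
a: successors {d, f}; ◇p ∨ p there: d:T, f:F. ✗
b: successors {e}; ◇p ∨ p there: e:F. ✗
c: successors {b}; ◇p ∨ p there: b:T. ✓
d: successors {d, f}; ◇p ∨ p there: d:T, f:F. ✗
e: no successors, so □(◇p ∨ p) holds vacuously. ✓
f: successors {f}; ◇p ∨ p there: f:F. ✗
— 2 worlds.
For □◇¬p:
a: successors {d, f}; ◇¬p there: d:T, f:T. ✓
b: successors {e}; ◇¬p there: e:F. ✗
c: successors {b}; ◇¬p there: b:T. ✓
d: successors {d, f}; ◇¬p there: d:T, f:T. ✓
e: no successors, so □◇¬p holds vacuously. ✓
f: successors {f}; ◇¬p there: f:T. ✓
— 5 worlds.

2 and 5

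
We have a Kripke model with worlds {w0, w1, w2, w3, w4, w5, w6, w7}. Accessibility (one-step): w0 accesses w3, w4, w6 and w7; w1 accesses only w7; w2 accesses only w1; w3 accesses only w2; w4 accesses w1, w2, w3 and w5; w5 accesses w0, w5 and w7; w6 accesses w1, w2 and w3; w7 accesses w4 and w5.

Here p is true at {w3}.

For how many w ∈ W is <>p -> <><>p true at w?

6

w0: <>p is T, <><>p is T. ✓
w1: <>p is F, <><>p is F. ✓
w2: <>p is F, <><>p is F. ✓
w3: <>p is F, <><>p is F. ✓
w4: <>p is T, <><>p is F. ✗
w5: <>p is F, <><>p is T. ✓
w6: <>p is T, <><>p is F. ✗
w7: <>p is F, <><>p is T. ✓
Satisfying worlds: {w0, w1, w2, w3, w5, w7}.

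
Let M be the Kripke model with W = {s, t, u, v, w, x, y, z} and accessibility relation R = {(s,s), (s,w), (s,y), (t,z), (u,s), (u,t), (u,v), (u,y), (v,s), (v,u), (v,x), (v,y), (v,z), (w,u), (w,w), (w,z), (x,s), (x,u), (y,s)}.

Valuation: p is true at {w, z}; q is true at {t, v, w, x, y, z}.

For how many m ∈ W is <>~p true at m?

6

s: successors {s, w, y}; ~p there: s:T, w:F, y:T. ✓
t: successors {z}; ~p there: z:F. ✗
u: successors {s, t, v, y}; ~p there: s:T, t:T, v:T, y:T. ✓
v: successors {s, u, x, y, z}; ~p there: s:T, u:T, x:T, y:T, z:F. ✓
w: successors {u, w, z}; ~p there: u:T, w:F, z:F. ✓
x: successors {s, u}; ~p there: s:T, u:T. ✓
y: successors {s}; ~p there: s:T. ✓
z: no successors, so <>~p fails. ✗
Satisfying worlds: {s, u, v, w, x, y}.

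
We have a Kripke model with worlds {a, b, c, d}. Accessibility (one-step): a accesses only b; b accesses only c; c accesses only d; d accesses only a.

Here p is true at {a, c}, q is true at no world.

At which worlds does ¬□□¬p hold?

{a, c}

a: □□¬p is F. ✓
b: □□¬p is T. ✗
c: □□¬p is F. ✓
d: □□¬p is T. ✗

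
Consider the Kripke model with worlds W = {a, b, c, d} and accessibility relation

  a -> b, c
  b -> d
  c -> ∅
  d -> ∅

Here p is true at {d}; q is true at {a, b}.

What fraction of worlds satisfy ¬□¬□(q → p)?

a: □¬□(q → p) is F. ✓
b: □¬□(q → p) is F. ✓
c: □¬□(q → p) is T. ✗
d: □¬□(q → p) is T. ✗
That's 2 of 4 worlds, so 2/4 = 1/2.

1/2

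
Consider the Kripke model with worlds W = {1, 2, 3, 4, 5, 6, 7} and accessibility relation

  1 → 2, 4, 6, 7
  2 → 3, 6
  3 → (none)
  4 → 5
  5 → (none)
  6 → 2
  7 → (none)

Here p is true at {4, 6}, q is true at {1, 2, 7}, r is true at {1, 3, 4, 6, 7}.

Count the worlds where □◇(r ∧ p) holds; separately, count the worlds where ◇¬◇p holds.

4 and 3

For □◇(r ∧ p):
1: successors {2, 4, 6, 7}; ◇(r ∧ p) there: 2:T, 4:F, 6:F, 7:F. ✗
2: successors {3, 6}; ◇(r ∧ p) there: 3:F, 6:F. ✗
3: no successors, so □◇(r ∧ p) holds vacuously. ✓
4: successors {5}; ◇(r ∧ p) there: 5:F. ✗
5: no successors, so □◇(r ∧ p) holds vacuously. ✓
6: successors {2}; ◇(r ∧ p) there: 2:T. ✓
7: no successors, so □◇(r ∧ p) holds vacuously. ✓
— 4 worlds.
For ◇¬◇p:
1: successors {2, 4, 6, 7}; ¬◇p there: 2:F, 4:T, 6:T, 7:T. ✓
2: successors {3, 6}; ¬◇p there: 3:T, 6:T. ✓
3: no successors, so ◇¬◇p fails. ✗
4: successors {5}; ¬◇p there: 5:T. ✓
5: no successors, so ◇¬◇p fails. ✗
6: successors {2}; ¬◇p there: 2:F. ✗
7: no successors, so ◇¬◇p fails. ✗
— 3 worlds.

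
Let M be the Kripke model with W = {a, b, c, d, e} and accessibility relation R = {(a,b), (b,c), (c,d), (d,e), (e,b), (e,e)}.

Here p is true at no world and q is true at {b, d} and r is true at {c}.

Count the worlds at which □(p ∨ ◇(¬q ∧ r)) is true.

1

a: successors {b}; p ∨ ◇(¬q ∧ r) there: b:T. ✓
b: successors {c}; p ∨ ◇(¬q ∧ r) there: c:F. ✗
c: successors {d}; p ∨ ◇(¬q ∧ r) there: d:F. ✗
d: successors {e}; p ∨ ◇(¬q ∧ r) there: e:F. ✗
e: successors {b, e}; p ∨ ◇(¬q ∧ r) there: b:T, e:F. ✗
Satisfying worlds: {a}.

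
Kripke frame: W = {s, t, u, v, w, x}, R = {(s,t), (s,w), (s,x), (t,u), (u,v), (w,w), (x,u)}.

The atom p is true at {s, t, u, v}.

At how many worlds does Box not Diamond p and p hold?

2

s: Box not Diamond p is F, p is T. ✗
t: Box not Diamond p is F, p is T. ✗
u: Box not Diamond p is T, p is T. ✓
v: Box not Diamond p is T, p is T. ✓
w: Box not Diamond p is T, p is F. ✗
x: Box not Diamond p is F, p is F. ✗
Satisfying worlds: {u, v}.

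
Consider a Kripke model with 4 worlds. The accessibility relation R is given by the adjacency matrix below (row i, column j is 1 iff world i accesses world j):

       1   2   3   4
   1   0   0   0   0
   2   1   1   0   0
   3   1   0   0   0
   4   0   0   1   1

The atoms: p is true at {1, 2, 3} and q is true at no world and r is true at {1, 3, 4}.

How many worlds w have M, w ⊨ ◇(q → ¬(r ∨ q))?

1: no successors, so ◇(q → ¬(r ∨ q)) fails. ✗
2: successors {1, 2}; q → ¬(r ∨ q) there: 1:T, 2:T. ✓
3: successors {1}; q → ¬(r ∨ q) there: 1:T. ✓
4: successors {3, 4}; q → ¬(r ∨ q) there: 3:T, 4:T. ✓
Satisfying worlds: {2, 3, 4}.

3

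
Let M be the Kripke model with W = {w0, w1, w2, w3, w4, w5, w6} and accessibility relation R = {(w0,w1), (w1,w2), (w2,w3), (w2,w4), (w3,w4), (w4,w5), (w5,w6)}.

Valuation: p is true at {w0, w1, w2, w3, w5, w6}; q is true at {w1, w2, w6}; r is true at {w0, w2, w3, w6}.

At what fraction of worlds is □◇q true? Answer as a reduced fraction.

w0: successors {w1}; ◇q there: w1:T. ✓
w1: successors {w2}; ◇q there: w2:F. ✗
w2: successors {w3, w4}; ◇q there: w3:F, w4:F. ✗
w3: successors {w4}; ◇q there: w4:F. ✗
w4: successors {w5}; ◇q there: w5:T. ✓
w5: successors {w6}; ◇q there: w6:F. ✗
w6: no successors, so □◇q holds vacuously. ✓
That's 3 of 7 worlds, so 3/7.

3/7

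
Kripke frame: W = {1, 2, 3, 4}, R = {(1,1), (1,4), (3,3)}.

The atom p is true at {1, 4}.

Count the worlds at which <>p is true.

1

1: successors {1, 4}; p there: 1:T, 4:T. ✓
2: no successors, so <>p fails. ✗
3: successors {3}; p there: 3:F. ✗
4: no successors, so <>p fails. ✗
Satisfying worlds: {1}.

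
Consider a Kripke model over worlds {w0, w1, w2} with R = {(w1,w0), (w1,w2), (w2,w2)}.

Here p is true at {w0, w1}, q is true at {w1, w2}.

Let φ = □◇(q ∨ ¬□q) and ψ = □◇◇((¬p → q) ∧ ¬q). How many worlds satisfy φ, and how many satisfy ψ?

For □◇(q ∨ ¬□q):
w0: no successors, so □◇(q ∨ ¬□q) holds vacuously. ✓
w1: successors {w0, w2}; ◇(q ∨ ¬□q) there: w0:F, w2:T. ✗
w2: successors {w2}; ◇(q ∨ ¬□q) there: w2:T. ✓
— 2 worlds.
For □◇◇((¬p → q) ∧ ¬q):
w0: no successors, so □◇◇((¬p → q) ∧ ¬q) holds vacuously. ✓
w1: successors {w0, w2}; ◇◇((¬p → q) ∧ ¬q) there: w0:F, w2:F. ✗
w2: successors {w2}; ◇◇((¬p → q) ∧ ¬q) there: w2:F. ✗
— 1 world.

2 and 1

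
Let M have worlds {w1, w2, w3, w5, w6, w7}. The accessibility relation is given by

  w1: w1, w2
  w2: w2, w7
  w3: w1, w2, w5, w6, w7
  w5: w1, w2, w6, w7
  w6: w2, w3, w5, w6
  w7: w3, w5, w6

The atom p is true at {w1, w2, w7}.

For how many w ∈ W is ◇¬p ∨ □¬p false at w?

w1: ◇¬p is F, □¬p is F. ✗
w2: ◇¬p is F, □¬p is F. ✗
w3: ◇¬p is T, □¬p is F. ✓
w5: ◇¬p is T, □¬p is F. ✓
w6: ◇¬p is T, □¬p is F. ✓
w7: ◇¬p is T, □¬p is T. ✓
Satisfying worlds: {w3, w5, w6, w7}.
So ◇¬p ∨ □¬p fails at the other 2 worlds.

2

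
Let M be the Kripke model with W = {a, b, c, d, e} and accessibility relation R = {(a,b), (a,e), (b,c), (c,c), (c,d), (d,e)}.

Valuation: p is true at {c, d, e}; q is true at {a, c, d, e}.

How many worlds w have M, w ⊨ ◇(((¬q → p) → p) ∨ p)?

a: successors {b, e}; ((¬q → p) → p) ∨ p there: b:T, e:T. ✓
b: successors {c}; ((¬q → p) → p) ∨ p there: c:T. ✓
c: successors {c, d}; ((¬q → p) → p) ∨ p there: c:T, d:T. ✓
d: successors {e}; ((¬q → p) → p) ∨ p there: e:T. ✓
e: no successors, so ◇(((¬q → p) → p) ∨ p) fails. ✗
Satisfying worlds: {a, b, c, d}.

4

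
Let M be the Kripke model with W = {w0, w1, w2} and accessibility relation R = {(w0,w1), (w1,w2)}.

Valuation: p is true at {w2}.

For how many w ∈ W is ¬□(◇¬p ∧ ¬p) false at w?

w0: □(◇¬p ∧ ¬p) is F. ✓
w1: □(◇¬p ∧ ¬p) is F. ✓
w2: □(◇¬p ∧ ¬p) is T. ✗
Satisfying worlds: {w0, w1}.
So ¬□(◇¬p ∧ ¬p) fails at the other 1 world.

1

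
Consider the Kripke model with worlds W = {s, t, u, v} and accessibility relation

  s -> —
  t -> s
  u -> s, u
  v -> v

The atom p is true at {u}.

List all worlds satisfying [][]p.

{s, t}

s: no successors, so [][]p holds vacuously. ✓
t: successors {s}; []p there: s:T. ✓
u: successors {s, u}; []p there: s:T, u:F. ✗
v: successors {v}; []p there: v:F. ✗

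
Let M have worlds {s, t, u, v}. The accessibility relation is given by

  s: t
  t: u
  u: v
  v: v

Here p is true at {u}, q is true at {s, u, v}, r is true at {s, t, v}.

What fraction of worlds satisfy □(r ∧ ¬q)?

s: successors {t}; r ∧ ¬q there: t:T. ✓
t: successors {u}; r ∧ ¬q there: u:F. ✗
u: successors {v}; r ∧ ¬q there: v:F. ✗
v: successors {v}; r ∧ ¬q there: v:F. ✗
That's 1 of 4 worlds, so 1/4.

1/4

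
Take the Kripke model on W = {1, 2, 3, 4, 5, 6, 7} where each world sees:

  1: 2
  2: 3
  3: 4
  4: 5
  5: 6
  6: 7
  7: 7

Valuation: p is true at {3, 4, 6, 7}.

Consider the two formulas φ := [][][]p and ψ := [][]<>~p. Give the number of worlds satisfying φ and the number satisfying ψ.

6 and 1

For [][][]p:
1: successors {2}; [][]p there: 2:T. ✓
2: successors {3}; [][]p there: 3:F. ✗
3: successors {4}; [][]p there: 4:T. ✓
4: successors {5}; [][]p there: 5:T. ✓
5: successors {6}; [][]p there: 6:T. ✓
6: successors {7}; [][]p there: 7:T. ✓
7: successors {7}; [][]p there: 7:T. ✓
— 6 worlds.
For [][]<>~p:
1: successors {2}; []<>~p there: 2:F. ✗
2: successors {3}; []<>~p there: 3:T. ✓
3: successors {4}; []<>~p there: 4:F. ✗
4: successors {5}; []<>~p there: 5:F. ✗
5: successors {6}; []<>~p there: 6:F. ✗
6: successors {7}; []<>~p there: 7:F. ✗
7: successors {7}; []<>~p there: 7:F. ✗
— 1 world.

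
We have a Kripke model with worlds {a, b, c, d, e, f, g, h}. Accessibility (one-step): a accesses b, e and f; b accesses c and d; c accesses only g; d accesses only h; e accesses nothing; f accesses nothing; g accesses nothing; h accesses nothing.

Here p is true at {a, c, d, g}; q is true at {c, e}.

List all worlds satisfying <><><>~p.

{a}

a: successors {b, e, f}; <><>~p there: b:T, e:F, f:F. ✓
b: successors {c, d}; <><>~p there: c:F, d:F. ✗
c: successors {g}; <><>~p there: g:F. ✗
d: successors {h}; <><>~p there: h:F. ✗
e: no successors, so <><><>~p fails. ✗
f: no successors, so <><><>~p fails. ✗
g: no successors, so <><><>~p fails. ✗
h: no successors, so <><><>~p fails. ✗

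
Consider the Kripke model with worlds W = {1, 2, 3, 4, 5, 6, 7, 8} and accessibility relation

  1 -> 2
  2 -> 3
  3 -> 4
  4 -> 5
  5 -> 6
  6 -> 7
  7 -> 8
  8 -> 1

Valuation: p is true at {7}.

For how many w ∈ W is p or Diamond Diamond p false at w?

6

1: p is F, Diamond Diamond p is F. ✗
2: p is F, Diamond Diamond p is F. ✗
3: p is F, Diamond Diamond p is F. ✗
4: p is F, Diamond Diamond p is F. ✗
5: p is F, Diamond Diamond p is T. ✓
6: p is F, Diamond Diamond p is F. ✗
7: p is T, Diamond Diamond p is F. ✓
8: p is F, Diamond Diamond p is F. ✗
Satisfying worlds: {5, 7}.
So p or Diamond Diamond p fails at the other 6 worlds.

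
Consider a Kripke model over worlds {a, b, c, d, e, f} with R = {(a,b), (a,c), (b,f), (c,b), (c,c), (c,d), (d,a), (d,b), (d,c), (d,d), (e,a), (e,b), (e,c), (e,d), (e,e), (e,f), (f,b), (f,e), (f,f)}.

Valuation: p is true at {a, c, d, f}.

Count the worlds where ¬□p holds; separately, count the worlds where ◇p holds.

For ¬□p:
a: □p is F. ✓
b: □p is T. ✗
c: □p is F. ✓
d: □p is F. ✓
e: □p is F. ✓
f: □p is F. ✓
— 5 worlds.
For ◇p:
a: successors {b, c}; p there: b:F, c:T. ✓
b: successors {f}; p there: f:T. ✓
c: successors {b, c, d}; p there: b:F, c:T, d:T. ✓
d: successors {a, b, c, d}; p there: a:T, b:F, c:T, d:T. ✓
e: successors {a, b, c, d, e, f}; p there: a:T, b:F, c:T, d:T, e:F, f:T. ✓
f: successors {b, e, f}; p there: b:F, e:F, f:T. ✓
— 6 worlds.

5 and 6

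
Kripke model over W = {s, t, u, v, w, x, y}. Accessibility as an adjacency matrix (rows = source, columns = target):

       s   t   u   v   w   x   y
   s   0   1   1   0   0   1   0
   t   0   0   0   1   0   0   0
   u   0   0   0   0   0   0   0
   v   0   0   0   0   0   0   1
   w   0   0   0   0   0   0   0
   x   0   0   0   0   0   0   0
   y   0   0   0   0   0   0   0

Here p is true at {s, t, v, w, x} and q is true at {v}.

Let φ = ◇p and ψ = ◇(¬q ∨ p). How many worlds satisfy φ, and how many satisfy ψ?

2 and 3

For ◇p:
s: successors {t, u, x}; p there: t:T, u:F, x:T. ✓
t: successors {v}; p there: v:T. ✓
u: no successors, so ◇p fails. ✗
v: successors {y}; p there: y:F. ✗
w: no successors, so ◇p fails. ✗
x: no successors, so ◇p fails. ✗
y: no successors, so ◇p fails. ✗
— 2 worlds.
For ◇(¬q ∨ p):
s: successors {t, u, x}; ¬q ∨ p there: t:T, u:T, x:T. ✓
t: successors {v}; ¬q ∨ p there: v:T. ✓
u: no successors, so ◇(¬q ∨ p) fails. ✗
v: successors {y}; ¬q ∨ p there: y:T. ✓
w: no successors, so ◇(¬q ∨ p) fails. ✗
x: no successors, so ◇(¬q ∨ p) fails. ✗
y: no successors, so ◇(¬q ∨ p) fails. ✗
— 3 worlds.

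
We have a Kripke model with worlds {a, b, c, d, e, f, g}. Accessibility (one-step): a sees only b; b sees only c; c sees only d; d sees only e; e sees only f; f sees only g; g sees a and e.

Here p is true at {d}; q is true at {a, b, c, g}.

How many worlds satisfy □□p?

1

a: successors {b}; □p there: b:F. ✗
b: successors {c}; □p there: c:T. ✓
c: successors {d}; □p there: d:F. ✗
d: successors {e}; □p there: e:F. ✗
e: successors {f}; □p there: f:F. ✗
f: successors {g}; □p there: g:F. ✗
g: successors {a, e}; □p there: a:F, e:F. ✗
Satisfying worlds: {b}.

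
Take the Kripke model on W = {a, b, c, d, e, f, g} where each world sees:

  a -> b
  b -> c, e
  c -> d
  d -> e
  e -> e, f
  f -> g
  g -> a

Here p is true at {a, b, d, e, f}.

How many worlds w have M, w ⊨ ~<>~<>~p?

a: <>~<>~p is F. ✓
b: <>~<>~p is T. ✗
c: <>~<>~p is T. ✗
d: <>~<>~p is T. ✗
e: <>~<>~p is T. ✗
f: <>~<>~p is T. ✗
g: <>~<>~p is T. ✗
Satisfying worlds: {a}.

1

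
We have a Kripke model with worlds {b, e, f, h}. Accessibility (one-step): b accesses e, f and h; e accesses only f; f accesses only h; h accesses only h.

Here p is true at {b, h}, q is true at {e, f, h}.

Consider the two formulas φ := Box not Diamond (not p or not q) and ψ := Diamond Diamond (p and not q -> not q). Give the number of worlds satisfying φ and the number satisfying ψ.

For Box not Diamond (not p or not q):
b: successors {e, f, h}; not Diamond (not p or not q) there: e:F, f:T, h:T. ✗
e: successors {f}; not Diamond (not p or not q) there: f:T. ✓
f: successors {h}; not Diamond (not p or not q) there: h:T. ✓
h: successors {h}; not Diamond (not p or not q) there: h:T. ✓
— 3 worlds.
For Diamond Diamond (p and not q -> not q):
b: successors {e, f, h}; Diamond (p and not q -> not q) there: e:T, f:T, h:T. ✓
e: successors {f}; Diamond (p and not q -> not q) there: f:T. ✓
f: successors {h}; Diamond (p and not q -> not q) there: h:T. ✓
h: successors {h}; Diamond (p and not q -> not q) there: h:T. ✓
— 4 worlds.

3 and 4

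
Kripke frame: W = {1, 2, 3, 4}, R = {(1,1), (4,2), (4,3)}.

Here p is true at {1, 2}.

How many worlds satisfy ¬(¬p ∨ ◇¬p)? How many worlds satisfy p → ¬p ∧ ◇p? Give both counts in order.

2 and 2

For ¬(¬p ∨ ◇¬p):
1: ¬p ∨ ◇¬p is F. ✓
2: ¬p ∨ ◇¬p is F. ✓
3: ¬p ∨ ◇¬p is T. ✗
4: ¬p ∨ ◇¬p is T. ✗
— 2 worlds.
For p → ¬p ∧ ◇p:
1: p is T, ¬p ∧ ◇p is F. ✗
2: p is T, ¬p ∧ ◇p is F. ✗
3: p is F, ¬p ∧ ◇p is F. ✓
4: p is F, ¬p ∧ ◇p is T. ✓
— 2 worlds.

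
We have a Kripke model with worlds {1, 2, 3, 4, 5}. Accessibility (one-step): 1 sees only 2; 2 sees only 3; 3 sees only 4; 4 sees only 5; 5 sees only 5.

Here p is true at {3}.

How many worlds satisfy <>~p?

4

1: successors {2}; ~p there: 2:T. ✓
2: successors {3}; ~p there: 3:F. ✗
3: successors {4}; ~p there: 4:T. ✓
4: successors {5}; ~p there: 5:T. ✓
5: successors {5}; ~p there: 5:T. ✓
Satisfying worlds: {1, 3, 4, 5}.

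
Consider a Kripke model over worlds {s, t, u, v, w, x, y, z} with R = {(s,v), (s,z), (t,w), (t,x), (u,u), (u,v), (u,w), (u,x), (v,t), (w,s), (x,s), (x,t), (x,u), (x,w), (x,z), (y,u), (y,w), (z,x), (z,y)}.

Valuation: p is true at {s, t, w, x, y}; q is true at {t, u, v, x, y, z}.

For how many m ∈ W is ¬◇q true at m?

1

s: ◇q is T. ✗
t: ◇q is T. ✗
u: ◇q is T. ✗
v: ◇q is T. ✗
w: ◇q is F. ✓
x: ◇q is T. ✗
y: ◇q is T. ✗
z: ◇q is T. ✗
Satisfying worlds: {w}.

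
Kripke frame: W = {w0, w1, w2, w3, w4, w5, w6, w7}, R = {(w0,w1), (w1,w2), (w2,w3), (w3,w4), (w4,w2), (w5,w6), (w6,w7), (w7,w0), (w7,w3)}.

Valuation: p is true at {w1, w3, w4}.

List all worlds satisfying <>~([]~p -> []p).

w0: successors {w1}; ~([]~p -> []p) there: w1:T. ✓
w1: successors {w2}; ~([]~p -> []p) there: w2:F. ✗
w2: successors {w3}; ~([]~p -> []p) there: w3:F. ✗
w3: successors {w4}; ~([]~p -> []p) there: w4:T. ✓
w4: successors {w2}; ~([]~p -> []p) there: w2:F. ✗
w5: successors {w6}; ~([]~p -> []p) there: w6:T. ✓
w6: successors {w7}; ~([]~p -> []p) there: w7:F. ✗
w7: successors {w0, w3}; ~([]~p -> []p) there: w0:F, w3:F. ✗

{w0, w3, w5}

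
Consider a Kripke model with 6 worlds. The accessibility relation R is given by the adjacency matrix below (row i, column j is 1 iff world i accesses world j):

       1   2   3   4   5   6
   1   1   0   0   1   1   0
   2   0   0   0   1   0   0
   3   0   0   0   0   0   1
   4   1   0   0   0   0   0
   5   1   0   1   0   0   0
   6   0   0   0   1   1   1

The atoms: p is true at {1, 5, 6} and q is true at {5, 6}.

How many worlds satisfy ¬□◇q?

3

1: □◇q is F. ✓
2: □◇q is F. ✓
3: □◇q is T. ✗
4: □◇q is T. ✗
5: □◇q is T. ✗
6: □◇q is F. ✓
Satisfying worlds: {1, 2, 6}.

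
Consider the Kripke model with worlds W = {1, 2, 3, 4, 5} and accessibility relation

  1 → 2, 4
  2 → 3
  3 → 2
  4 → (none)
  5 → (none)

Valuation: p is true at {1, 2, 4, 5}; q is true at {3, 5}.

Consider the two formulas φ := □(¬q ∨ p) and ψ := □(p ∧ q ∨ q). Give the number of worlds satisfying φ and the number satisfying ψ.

For □(¬q ∨ p):
1: successors {2, 4}; ¬q ∨ p there: 2:T, 4:T. ✓
2: successors {3}; ¬q ∨ p there: 3:F. ✗
3: successors {2}; ¬q ∨ p there: 2:T. ✓
4: no successors, so □(¬q ∨ p) holds vacuously. ✓
5: no successors, so □(¬q ∨ p) holds vacuously. ✓
— 4 worlds.
For □(p ∧ q ∨ q):
1: successors {2, 4}; p ∧ q ∨ q there: 2:F, 4:F. ✗
2: successors {3}; p ∧ q ∨ q there: 3:T. ✓
3: successors {2}; p ∧ q ∨ q there: 2:F. ✗
4: no successors, so □(p ∧ q ∨ q) holds vacuously. ✓
5: no successors, so □(p ∧ q ∨ q) holds vacuously. ✓
— 3 worlds.

4 and 3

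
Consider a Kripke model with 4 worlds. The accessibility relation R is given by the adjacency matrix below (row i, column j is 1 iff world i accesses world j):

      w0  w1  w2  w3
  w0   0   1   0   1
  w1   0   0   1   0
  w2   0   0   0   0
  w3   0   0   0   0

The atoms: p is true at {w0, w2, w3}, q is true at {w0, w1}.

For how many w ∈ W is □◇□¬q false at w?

w0: successors {w1, w3}; ◇□¬q there: w1:T, w3:F. ✗
w1: successors {w2}; ◇□¬q there: w2:F. ✗
w2: no successors, so □◇□¬q holds vacuously. ✓
w3: no successors, so □◇□¬q holds vacuously. ✓
Satisfying worlds: {w2, w3}.
So □◇□¬q fails at the other 2 worlds.

2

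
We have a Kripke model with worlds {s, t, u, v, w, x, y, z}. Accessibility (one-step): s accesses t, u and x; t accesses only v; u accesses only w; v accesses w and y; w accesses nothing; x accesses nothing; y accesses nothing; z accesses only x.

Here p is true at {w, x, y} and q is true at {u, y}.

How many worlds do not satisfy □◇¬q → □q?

1

s: □◇¬q is F, □q is F. ✓
t: □◇¬q is T, □q is F. ✗
u: □◇¬q is F, □q is F. ✓
v: □◇¬q is F, □q is F. ✓
w: □◇¬q is T, □q is T. ✓
x: □◇¬q is T, □q is T. ✓
y: □◇¬q is T, □q is T. ✓
z: □◇¬q is F, □q is F. ✓
Satisfying worlds: {s, u, v, w, x, y, z}.
So □◇¬q → □q fails at the other 1 world.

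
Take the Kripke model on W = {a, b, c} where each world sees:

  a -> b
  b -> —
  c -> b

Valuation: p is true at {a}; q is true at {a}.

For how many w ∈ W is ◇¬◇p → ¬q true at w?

a: ◇¬◇p is T, ¬q is F. ✗
b: ◇¬◇p is F, ¬q is T. ✓
c: ◇¬◇p is T, ¬q is T. ✓
Satisfying worlds: {b, c}.

2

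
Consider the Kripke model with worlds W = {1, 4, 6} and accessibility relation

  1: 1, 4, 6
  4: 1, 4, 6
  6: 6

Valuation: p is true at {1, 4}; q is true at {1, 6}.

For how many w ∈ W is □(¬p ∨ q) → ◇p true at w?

2

1: □(¬p ∨ q) is F, ◇p is T. ✓
4: □(¬p ∨ q) is F, ◇p is T. ✓
6: □(¬p ∨ q) is T, ◇p is F. ✗
Satisfying worlds: {1, 4}.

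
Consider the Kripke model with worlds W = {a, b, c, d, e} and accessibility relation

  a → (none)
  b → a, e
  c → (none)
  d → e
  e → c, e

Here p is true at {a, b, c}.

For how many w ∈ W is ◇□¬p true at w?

a: no successors, so ◇□¬p fails. ✗
b: successors {a, e}; □¬p there: a:T, e:F. ✓
c: no successors, so ◇□¬p fails. ✗
d: successors {e}; □¬p there: e:F. ✗
e: successors {c, e}; □¬p there: c:T, e:F. ✓
Satisfying worlds: {b, e}.

2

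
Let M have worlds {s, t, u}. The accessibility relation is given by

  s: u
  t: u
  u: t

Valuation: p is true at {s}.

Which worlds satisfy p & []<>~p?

{s}

s: p is T, []<>~p is T. ✓
t: p is F, []<>~p is T. ✗
u: p is F, []<>~p is T. ✗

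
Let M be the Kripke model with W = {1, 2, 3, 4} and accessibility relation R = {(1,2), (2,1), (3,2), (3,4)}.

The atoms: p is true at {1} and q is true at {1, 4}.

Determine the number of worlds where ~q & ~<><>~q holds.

1: ~q is F, ~<><>~q is T. ✗
2: ~q is T, ~<><>~q is F. ✗
3: ~q is T, ~<><>~q is T. ✓
4: ~q is F, ~<><>~q is T. ✗
Satisfying worlds: {3}.

1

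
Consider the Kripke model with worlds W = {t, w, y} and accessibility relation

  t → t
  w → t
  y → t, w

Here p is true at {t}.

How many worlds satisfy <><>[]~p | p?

1

t: <><>[]~p is F, p is T. ✓
w: <><>[]~p is F, p is F. ✗
y: <><>[]~p is F, p is F. ✗
Satisfying worlds: {t}.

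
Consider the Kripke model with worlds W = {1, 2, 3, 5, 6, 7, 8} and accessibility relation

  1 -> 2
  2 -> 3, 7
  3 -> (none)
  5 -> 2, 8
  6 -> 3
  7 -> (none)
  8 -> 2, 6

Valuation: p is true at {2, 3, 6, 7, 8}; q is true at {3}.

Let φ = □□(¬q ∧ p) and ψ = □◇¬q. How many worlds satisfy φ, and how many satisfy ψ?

4 and 4

For □□(¬q ∧ p):
1: successors {2}; □(¬q ∧ p) there: 2:F. ✗
2: successors {3, 7}; □(¬q ∧ p) there: 3:T, 7:T. ✓
3: no successors, so □□(¬q ∧ p) holds vacuously. ✓
5: successors {2, 8}; □(¬q ∧ p) there: 2:F, 8:T. ✗
6: successors {3}; □(¬q ∧ p) there: 3:T. ✓
7: no successors, so □□(¬q ∧ p) holds vacuously. ✓
8: successors {2, 6}; □(¬q ∧ p) there: 2:F, 6:F. ✗
— 4 worlds.
For □◇¬q:
1: successors {2}; ◇¬q there: 2:T. ✓
2: successors {3, 7}; ◇¬q there: 3:F, 7:F. ✗
3: no successors, so □◇¬q holds vacuously. ✓
5: successors {2, 8}; ◇¬q there: 2:T, 8:T. ✓
6: successors {3}; ◇¬q there: 3:F. ✗
7: no successors, so □◇¬q holds vacuously. ✓
8: successors {2, 6}; ◇¬q there: 2:T, 6:F. ✗
— 4 worlds.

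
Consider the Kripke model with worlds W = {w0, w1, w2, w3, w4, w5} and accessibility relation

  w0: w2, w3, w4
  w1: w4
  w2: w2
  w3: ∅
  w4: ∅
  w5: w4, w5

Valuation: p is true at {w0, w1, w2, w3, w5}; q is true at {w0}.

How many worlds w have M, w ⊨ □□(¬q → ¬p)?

3

w0: successors {w2, w3, w4}; □(¬q → ¬p) there: w2:F, w3:T, w4:T. ✗
w1: successors {w4}; □(¬q → ¬p) there: w4:T. ✓
w2: successors {w2}; □(¬q → ¬p) there: w2:F. ✗
w3: no successors, so □□(¬q → ¬p) holds vacuously. ✓
w4: no successors, so □□(¬q → ¬p) holds vacuously. ✓
w5: successors {w4, w5}; □(¬q → ¬p) there: w4:T, w5:F. ✗
Satisfying worlds: {w1, w3, w4}.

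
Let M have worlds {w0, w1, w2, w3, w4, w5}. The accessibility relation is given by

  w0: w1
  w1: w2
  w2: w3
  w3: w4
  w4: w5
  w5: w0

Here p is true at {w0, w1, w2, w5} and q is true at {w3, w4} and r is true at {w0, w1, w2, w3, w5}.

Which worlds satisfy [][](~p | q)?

{w1, w2}

w0: successors {w1}; [](~p | q) there: w1:F. ✗
w1: successors {w2}; [](~p | q) there: w2:T. ✓
w2: successors {w3}; [](~p | q) there: w3:T. ✓
w3: successors {w4}; [](~p | q) there: w4:F. ✗
w4: successors {w5}; [](~p | q) there: w5:F. ✗
w5: successors {w0}; [](~p | q) there: w0:F. ✗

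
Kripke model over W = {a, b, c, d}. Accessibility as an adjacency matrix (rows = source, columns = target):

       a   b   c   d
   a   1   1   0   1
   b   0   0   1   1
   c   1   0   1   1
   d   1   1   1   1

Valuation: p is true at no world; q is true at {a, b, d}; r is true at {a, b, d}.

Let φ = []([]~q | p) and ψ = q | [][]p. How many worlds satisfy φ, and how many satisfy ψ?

0 and 3

For []([]~q | p):
a: successors {a, b, d}; []~q | p there: a:F, b:F, d:F. ✗
b: successors {c, d}; []~q | p there: c:F, d:F. ✗
c: successors {a, c, d}; []~q | p there: a:F, c:F, d:F. ✗
d: successors {a, b, c, d}; []~q | p there: a:F, b:F, c:F, d:F. ✗
— 0 worlds.
For q | [][]p:
a: q is T, [][]p is F. ✓
b: q is T, [][]p is F. ✓
c: q is F, [][]p is F. ✗
d: q is T, [][]p is F. ✓
— 3 worlds.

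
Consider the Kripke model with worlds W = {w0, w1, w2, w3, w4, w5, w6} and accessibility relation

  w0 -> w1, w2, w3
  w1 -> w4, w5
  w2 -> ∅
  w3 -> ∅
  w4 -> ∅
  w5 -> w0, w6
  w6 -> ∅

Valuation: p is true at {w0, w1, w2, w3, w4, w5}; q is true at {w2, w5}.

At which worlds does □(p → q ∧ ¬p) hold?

{w2, w3, w4, w6}

w0: successors {w1, w2, w3}; p → q ∧ ¬p there: w1:F, w2:F, w3:F. ✗
w1: successors {w4, w5}; p → q ∧ ¬p there: w4:F, w5:F. ✗
w2: no successors, so □(p → q ∧ ¬p) holds vacuously. ✓
w3: no successors, so □(p → q ∧ ¬p) holds vacuously. ✓
w4: no successors, so □(p → q ∧ ¬p) holds vacuously. ✓
w5: successors {w0, w6}; p → q ∧ ¬p there: w0:F, w6:T. ✗
w6: no successors, so □(p → q ∧ ¬p) holds vacuously. ✓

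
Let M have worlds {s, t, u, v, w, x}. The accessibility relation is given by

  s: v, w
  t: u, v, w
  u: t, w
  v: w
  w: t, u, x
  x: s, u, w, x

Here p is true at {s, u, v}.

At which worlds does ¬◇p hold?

{u, v}

s: ◇p is T. ✗
t: ◇p is T. ✗
u: ◇p is F. ✓
v: ◇p is F. ✓
w: ◇p is T. ✗
x: ◇p is T. ✗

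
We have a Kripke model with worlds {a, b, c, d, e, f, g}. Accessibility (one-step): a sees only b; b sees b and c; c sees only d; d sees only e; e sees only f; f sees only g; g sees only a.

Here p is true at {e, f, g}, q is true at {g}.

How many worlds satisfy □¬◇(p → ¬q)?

1

a: successors {b}; ¬◇(p → ¬q) there: b:F. ✗
b: successors {b, c}; ¬◇(p → ¬q) there: b:F, c:F. ✗
c: successors {d}; ¬◇(p → ¬q) there: d:F. ✗
d: successors {e}; ¬◇(p → ¬q) there: e:F. ✗
e: successors {f}; ¬◇(p → ¬q) there: f:T. ✓
f: successors {g}; ¬◇(p → ¬q) there: g:F. ✗
g: successors {a}; ¬◇(p → ¬q) there: a:F. ✗
Satisfying worlds: {e}.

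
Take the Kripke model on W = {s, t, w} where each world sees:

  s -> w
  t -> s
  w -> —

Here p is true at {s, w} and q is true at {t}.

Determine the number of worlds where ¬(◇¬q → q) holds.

s: ◇¬q → q is F. ✓
t: ◇¬q → q is T. ✗
w: ◇¬q → q is T. ✗
Satisfying worlds: {s}.

1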